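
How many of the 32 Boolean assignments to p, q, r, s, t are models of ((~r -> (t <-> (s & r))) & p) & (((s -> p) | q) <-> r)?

8

Initial set: {T (((~r -> (t <-> (s & r))) & p) & (((s -> p) | q) <-> r))}.
T (((~r -> (t <-> (s & r))) & p) & (((s -> p) | q) <-> r)): α-rule — add T ((~r -> (t <-> (s & r))) & p), T (((s -> p) | q) <-> r).
T ((~r -> (t <-> (s & r))) & p): α-rule — add T (~r -> (t <-> (s & r))), T p.
T (((s -> p) | q) <-> r): β-rule — branch into T ((s -> p) | q), T r  //  F ((s -> p) | q), F r.
  branch 1 (add T ((s -> p) | q), T r):
    T (~r -> (t <-> (s & r))): β-rule — branch into F ~r  //  T (t <-> (s & r)).
      branch 1.1 (add F ~r):
        T ((s -> p) | q): β-rule — branch into T (s -> p)  //  T q.
          branch 1.1.1 (add T (s -> p)):
            T (s -> p): β-rule — branch into F s  //  T p.
              branch 1.1.1.1 (add F s):
                ○ open, literals {p=1, r=1, s=0}.
              branch 1.1.1.2 (add T p):
                ○ open, literals {p=1, r=1}.
          branch 1.1.2 (add T q):
            ○ open, literals {p=1, q=1, r=1}.
      branch 1.2 (add T (t <-> (s & r))):
        T ((s -> p) | q): β-rule — branch into T (s -> p)  //  T q.
          branch 1.2.1 (add T (s -> p)):
            T (t <-> (s & r)): β-rule — branch into T t, T (s & r)  //  F t, F (s & r).
              branch 1.2.1.1 (add T t, T (s & r)):
                T (s & r): α-rule — add T s, T r.
                T (s -> p): β-rule — branch into F s  //  T p.
                  branch 1.2.1.1.1 (add F s):
                    × closes — contains both s and ~s.
                  branch 1.2.1.1.2 (add T p):
                    ○ open, literals {p=1, r=1, s=1, t=1}.
              branch 1.2.1.2 (add F t, F (s & r)):
                T (s -> p): β-rule — branch into F s  //  T p.
                  branch 1.2.1.2.1 (add F s):
                    F (s & r): β-rule — branch into F s  //  F r.
                      branch 1.2.1.2.1.1 (add F s):
                        ○ open, literals {p=1, r=1, s=0, t=0}.
                      branch 1.2.1.2.1.2 (add F r):
                        × closes — contains both r and ~r.
                  branch 1.2.1.2.2 (add T p):
                    F (s & r): β-rule — branch into F s  //  F r.
                      branch 1.2.1.2.2.1 (add F s):
                        ○ open, literals {p=1, r=1, s=0, t=0}.
                      branch 1.2.1.2.2.2 (add F r):
                        × closes — contains both r and ~r.
          branch 1.2.2 (add T q):
            T (t <-> (s & r)): β-rule — branch into T t, T (s & r)  //  F t, F (s & r).
              branch 1.2.2.1 (add T t, T (s & r)):
                T (s & r): α-rule — add T s, T r.
                ○ open, literals {p=1, q=1, r=1, s=1, t=1}.
              branch 1.2.2.2 (add F t, F (s & r)):
                F (s & r): β-rule — branch into F s  //  F r.
                  branch 1.2.2.2.1 (add F s):
                    ○ open, literals {p=1, q=1, r=1, s=0, t=0}.
                  branch 1.2.2.2.2 (add F r):
                    × closes — contains both r and ~r.
  branch 2 (add F ((s -> p) | q), F r):
    F ((s -> p) | q): α-rule — add F (s -> p), F q.
    F (s -> p): α-rule — add T s, F p.
    × closes — contains both p and ~p.
5 branches closed, 8 open.
Each open branch fixes some atoms; the unmentioned ones are free. Counting distinct full assignments: branch {p=1, r=1, s=0} (q, t) contributes 4 new; branch {p=1, r=1} (q, s, t) contributes 4 new; branch {p=1, q=1, r=1} (s, t) contributes 0 new; branch {p=1, r=1, s=1, t=1} (q) contributes 0 new; branch {p=1, r=1, s=0, t=0} (q) contributes 0 new; branch {p=1, r=1, s=0, t=0} (q) contributes 0 new; branch {p=1, q=1, r=1, s=1, t=1} (none free) contributes 0 new; branch {p=1, q=1, r=1, s=0, t=0} (none free) contributes 0 new. Total: 8.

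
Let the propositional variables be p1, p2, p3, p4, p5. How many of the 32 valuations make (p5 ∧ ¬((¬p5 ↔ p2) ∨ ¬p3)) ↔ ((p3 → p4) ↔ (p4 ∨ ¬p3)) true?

4

Initial set: {((p5 ∧ ¬((¬p5 ↔ p2) ∨ ¬p3)) ↔ ((p3 → p4) ↔ (p4 ∨ ¬p3)))}.
((p5 ∧ ¬((¬p5 ↔ p2) ∨ ¬p3)) ↔ ((p3 → p4) ↔ (p4 ∨ ¬p3))): β-rule — branch into (p5 ∧ ¬((¬p5 ↔ p2) ∨ ¬p3)), ((p3 → p4) ↔ (p4 ∨ ¬p3))  //  ¬(p5 ∧ ¬((¬p5 ↔ p2) ∨ ¬p3)), ¬((p3 → p4) ↔ (p4 ∨ ¬p3)).
  branch 1 (add (p5 ∧ ¬((¬p5 ↔ p2) ∨ ¬p3)), ((p3 → p4) ↔ (p4 ∨ ¬p3))):
    (p5 ∧ ¬((¬p5 ↔ p2) ∨ ¬p3)): α-rule — add p5, ¬((¬p5 ↔ p2) ∨ ¬p3).
    ¬((¬p5 ↔ p2) ∨ ¬p3): α-rule — add ¬(¬p5 ↔ p2), ¬¬p3.
    ((p3 → p4) ↔ (p4 ∨ ¬p3)): β-rule — branch into (p3 → p4), (p4 ∨ ¬p3)  //  ¬(p3 → p4), ¬(p4 ∨ ¬p3).
      branch 1.1 (add (p3 → p4), (p4 ∨ ¬p3)):
        ¬(¬p5 ↔ p2): β-rule — branch into ¬p5, ¬p2  //  ¬¬p5, p2.
          branch 1.1.1 (add ¬p5, ¬p2):
            × closes — contains both p5 and ¬p5.
          branch 1.1.2 (add ¬¬p5, p2):
            (p3 → p4): β-rule — branch into ¬p3  //  p4.
              branch 1.1.2.1 (add ¬p3):
                × closes — contains both p3 and ¬p3.
              branch 1.1.2.2 (add p4):
                (p4 ∨ ¬p3): β-rule — branch into p4  //  ¬p3.
                  branch 1.1.2.2.1 (add p4):
                    ○ open, literals {p2=T, p3=T, p4=T, p5=T}.
                  branch 1.1.2.2.2 (add ¬p3):
                    × closes — contains both p3 and ¬p3.
      branch 1.2 (add ¬(p3 → p4), ¬(p4 ∨ ¬p3)):
        ¬(p3 → p4): α-rule — add p3, ¬p4.
        ¬(p4 ∨ ¬p3): α-rule — add ¬p4, ¬¬p3.
        ¬(¬p5 ↔ p2): β-rule — branch into ¬p5, ¬p2  //  ¬¬p5, p2.
          branch 1.2.1 (add ¬p5, ¬p2):
            × closes — contains both p5 and ¬p5.
          branch 1.2.2 (add ¬¬p5, p2):
            ○ open, literals {p2=T, p3=T, p4=F, p5=T}.
  branch 2 (add ¬(p5 ∧ ¬((¬p5 ↔ p2) ∨ ¬p3)), ¬((p3 → p4) ↔ (p4 ∨ ¬p3))):
    ¬(p5 ∧ ¬((¬p5 ↔ p2) ∨ ¬p3)): β-rule — branch into ¬p5  //  ¬¬((¬p5 ↔ p2) ∨ ¬p3).
      branch 2.1 (add ¬p5):
        ¬((p3 → p4) ↔ (p4 ∨ ¬p3)): β-rule — branch into (p3 → p4), ¬(p4 ∨ ¬p3)  //  ¬(p3 → p4), (p4 ∨ ¬p3).
          branch 2.1.1 (add (p3 → p4), ¬(p4 ∨ ¬p3)):
            ¬(p4 ∨ ¬p3): α-rule — add ¬p4, ¬¬p3.
            (p3 → p4): β-rule — branch into ¬p3  //  p4.
              branch 2.1.1.1 (add ¬p3):
                × closes — contains both p3 and ¬p3.
              branch 2.1.1.2 (add p4):
                × closes — contains both p4 and ¬p4.
          branch 2.1.2 (add ¬(p3 → p4), (p4 ∨ ¬p3)):
            ¬(p3 → p4): α-rule — add p3, ¬p4.
            (p4 ∨ ¬p3): β-rule — branch into p4  //  ¬p3.
              branch 2.1.2.1 (add p4):
                × closes — contains both p4 and ¬p4.
              branch 2.1.2.2 (add ¬p3):
                × closes — contains both p3 and ¬p3.
      branch 2.2 (add ¬¬((¬p5 ↔ p2) ∨ ¬p3)):
        ¬((p3 → p4) ↔ (p4 ∨ ¬p3)): β-rule — branch into (p3 → p4), ¬(p4 ∨ ¬p3)  //  ¬(p3 → p4), (p4 ∨ ¬p3).
          branch 2.2.1 (add (p3 → p4), ¬(p4 ∨ ¬p3)):
            ¬(p4 ∨ ¬p3): α-rule — add ¬p4, ¬¬p3.
            ¬¬((¬p5 ↔ p2) ∨ ¬p3): β-rule — branch into (¬p5 ↔ p2)  //  ¬p3.
              branch 2.2.1.1 (add (¬p5 ↔ p2)):
                (p3 → p4): β-rule — branch into ¬p3  //  p4.
                  branch 2.2.1.1.1 (add ¬p3):
                    × closes — contains both p3 and ¬p3.
                  branch 2.2.1.1.2 (add p4):
                    × closes — contains both p4 and ¬p4.
              branch 2.2.1.2 (add ¬p3):
                × closes — contains both p3 and ¬p3.
          branch 2.2.2 (add ¬(p3 → p4), (p4 ∨ ¬p3)):
            ¬(p3 → p4): α-rule — add p3, ¬p4.
            ¬¬((¬p5 ↔ p2) ∨ ¬p3): β-rule — branch into (¬p5 ↔ p2)  //  ¬p3.
              branch 2.2.2.1 (add (¬p5 ↔ p2)):
                (p4 ∨ ¬p3): β-rule — branch into p4  //  ¬p3.
                  branch 2.2.2.1.1 (add p4):
                    × closes — contains both p4 and ¬p4.
                  branch 2.2.2.1.2 (add ¬p3):
                    × closes — contains both p3 and ¬p3.
              branch 2.2.2.2 (add ¬p3):
                × closes — contains both p3 and ¬p3.
14 branches closed, 2 open.
Each open branch fixes some atoms; the unmentioned ones are free. Counting distinct full assignments: branch {p2=T, p3=T, p4=T, p5=T} (p1) contributes 2 new; branch {p2=T, p3=T, p4=F, p5=T} (p1) contributes 2 new. Total: 4.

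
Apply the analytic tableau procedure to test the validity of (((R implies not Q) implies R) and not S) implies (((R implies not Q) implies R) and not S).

Valid

Assume the negation and expand:
Initial set: {not ((((R implies not Q) implies R) and not S) implies (((R implies not Q) implies R) and not S))}.
not ((((R implies not Q) implies R) and not S) implies (((R implies not Q) implies R) and not S)): α-rule — add (((R implies not Q) implies R) and not S), not (((R implies not Q) implies R) and not S).
(((R implies not Q) implies R) and not S): α-rule — add ((R implies not Q) implies R), not S.
not (((R implies not Q) implies R) and not S): β-rule — branch into not ((R implies not Q) implies R)  //  not not S.
  branch 1 (add not ((R implies not Q) implies R)):
    not ((R implies not Q) implies R): α-rule — add (R implies not Q), not R.
    ((R implies not Q) implies R): β-rule — branch into not (R implies not Q)  //  R.
      branch 1.1 (add not (R implies not Q)):
        not (R implies not Q): α-rule — add R, not not Q.
        × closes — contains both R and not R.
      branch 1.2 (add R):
        × closes — contains both R and not R.
  branch 2 (add not not S):
    × closes — contains both S and not S.
All 3 branches close.
Every branch closed, so the negation is unsatisfiable and the formula is valid.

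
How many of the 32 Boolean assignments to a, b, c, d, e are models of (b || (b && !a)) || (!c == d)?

24

Initial set: {T ((b || (b && !a)) || (!c == d))}.
T ((b || (b && !a)) || (!c == d)): β-rule — branch into T (b || (b && !a))  //  T (!c == d).
  branch 1 (add T (b || (b && !a))):
    T (b || (b && !a)): β-rule — branch into T b  //  T (b && !a).
      branch 1.1 (add T b):
        ○ open, literals {b=T}.
      branch 1.2 (add T (b && !a)):
        T (b && !a): α-rule — add T b, T !a.
        ○ open, literals {a=F, b=T}.
  branch 2 (add T (!c == d)):
    T (!c == d): β-rule — branch into T !c, T d  //  F !c, F d.
      branch 2.1 (add T !c, T d):
        ○ open, literals {c=F, d=T}.
      branch 2.2 (add F !c, F d):
        ○ open, literals {c=T, d=F}.
0 branches closed, 4 open.
Each open branch fixes some atoms; the unmentioned ones are free. Counting distinct full assignments: branch {b=T} (a, c, d, e) contributes 16 new; branch {a=F, b=T} (c, d, e) contributes 0 new; branch {c=F, d=T} (a, b, e) contributes 4 new; branch {c=T, d=F} (a, b, e) contributes 4 new. Total: 24.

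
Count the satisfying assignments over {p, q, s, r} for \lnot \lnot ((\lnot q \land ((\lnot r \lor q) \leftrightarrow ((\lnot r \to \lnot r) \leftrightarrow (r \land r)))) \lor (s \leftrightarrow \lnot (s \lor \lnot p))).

4

Initial set: {\lnot \lnot ((\lnot q \land ((\lnot r \lor q) \leftrightarrow ((\lnot r \to \lnot r) \leftrightarrow (r \land r)))) \lor (s \leftrightarrow \lnot (s \lor \lnot p)))}.
\lnot \lnot ((\lnot q \land ((\lnot r \lor q) \leftrightarrow ((\lnot r \to \lnot r) \leftrightarrow (r \land r)))) \lor (s \leftrightarrow \lnot (s \lor \lnot p))): drop double negation, giving ((\lnot q \land ((\lnot r \lor q) \leftrightarrow ((\lnot r \to \lnot r) \leftrightarrow (r \land r)))) \lor (s \leftrightarrow \lnot (s \lor \lnot p))).
((\lnot q \land ((\lnot r \lor q) \leftrightarrow ((\lnot r \to \lnot r) \leftrightarrow (r \land r)))) \lor (s \leftrightarrow \lnot (s \lor \lnot p))): β-rule — branch into (\lnot q \land ((\lnot r \lor q) \leftrightarrow ((\lnot r \to \lnot r) \leftrightarrow (r \land r))))  //  (s \leftrightarrow \lnot (s \lor \lnot p)).
  branch 1 (add (\lnot q \land ((\lnot r \lor q) \leftrightarrow ((\lnot r \to \lnot r) \leftrightarrow (r \land r))))):
    (\lnot q \land ((\lnot r \lor q) \leftrightarrow ((\lnot r \to \lnot r) \leftrightarrow (r \land r)))): α-rule — add \lnot q, ((\lnot r \lor q) \leftrightarrow ((\lnot r \to \lnot r) \leftrightarrow (r \land r))).
    ((\lnot r \lor q) \leftrightarrow ((\lnot r \to \lnot r) \leftrightarrow (r \land r))): β-rule — branch into (\lnot r \lor q), ((\lnot r \to \lnot r) \leftrightarrow (r \land r))  //  \lnot (\lnot r \lor q), \lnot ((\lnot r \to \lnot r) \leftrightarrow (r \land r)).
      branch 1.1 (add (\lnot r \lor q), ((\lnot r \to \lnot r) \leftrightarrow (r \land r))):
        (\lnot r \lor q): β-rule — branch into \lnot r  //  q.
          branch 1.1.1 (add \lnot r):
            ((\lnot r \to \lnot r) \leftrightarrow (r \land r)): β-rule — branch into (\lnot r \to \lnot r), (r \land r)  //  \lnot (\lnot r \to \lnot r), \lnot (r \land r).
              branch 1.1.1.1 (add (\lnot r \to \lnot r), (r \land r)):
                (r \land r): α-rule — add r, r.
                × closes — contains both r and \lnot r.
              branch 1.1.1.2 (add \lnot (\lnot r \to \lnot r), \lnot (r \land r)):
                \lnot (\lnot r \to \lnot r): α-rule — add \lnot r, \lnot \lnot r.
                × closes — contains both r and \lnot r.
          branch 1.1.2 (add q):
            × closes — contains both q and \lnot q.
      branch 1.2 (add \lnot (\lnot r \lor q), \lnot ((\lnot r \to \lnot r) \leftrightarrow (r \land r))):
        \lnot (\lnot r \lor q): α-rule — add \lnot \lnot r, \lnot q.
        \lnot ((\lnot r \to \lnot r) \leftrightarrow (r \land r)): β-rule — branch into (\lnot r \to \lnot r), \lnot (r \land r)  //  \lnot (\lnot r \to \lnot r), (r \land r).
          branch 1.2.1 (add (\lnot r \to \lnot r), \lnot (r \land r)):
            (\lnot r \to \lnot r): β-rule — branch into \lnot \lnot r  //  \lnot r.
              branch 1.2.1.1 (add \lnot \lnot r):
                \lnot (r \land r): β-rule — branch into \lnot r  //  \lnot r.
                  branch 1.2.1.1.1 (add \lnot r):
                    × closes — contains both r and \lnot r.
                  branch 1.2.1.1.2 (add \lnot r):
                    × closes — contains both r and \lnot r.
              branch 1.2.1.2 (add \lnot r):
                × closes — contains both r and \lnot r.
          branch 1.2.2 (add \lnot (\lnot r \to \lnot r), (r \land r)):
            \lnot (\lnot r \to \lnot r): α-rule — add \lnot r, \lnot \lnot r.
            × closes — contains both r and \lnot r.
  branch 2 (add (s \leftrightarrow \lnot (s \lor \lnot p))):
    (s \leftrightarrow \lnot (s \lor \lnot p)): β-rule — branch into s, \lnot (s \lor \lnot p)  //  \lnot s, \lnot \lnot (s \lor \lnot p).
      branch 2.1 (add s, \lnot (s \lor \lnot p)):
        \lnot (s \lor \lnot p): α-rule — add \lnot s, \lnot \lnot p.
        × closes — contains both s and \lnot s.
      branch 2.2 (add \lnot s, \lnot \lnot (s \lor \lnot p)):
        \lnot \lnot (s \lor \lnot p): β-rule — branch into s  //  \lnot p.
          branch 2.2.1 (add s):
            × closes — contains both s and \lnot s.
          branch 2.2.2 (add \lnot p):
            ○ open, literals {p=F, s=F}.
9 branches closed, 1 open.
Each open branch fixes some atoms; the unmentioned ones are free. Counting distinct full assignments: branch {p=F, s=F} (q, r) contributes 4 new. Total: 4.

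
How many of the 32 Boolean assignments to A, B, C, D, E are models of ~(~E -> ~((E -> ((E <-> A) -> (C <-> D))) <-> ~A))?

8

Initial set: {~(~E -> ~((E -> ((E <-> A) -> (C <-> D))) <-> ~A))}.
~(~E -> ~((E -> ((E <-> A) -> (C <-> D))) <-> ~A)): α-rule — add ~E, ~~((E -> ((E <-> A) -> (C <-> D))) <-> ~A).
~~((E -> ((E <-> A) -> (C <-> D))) <-> ~A): β-rule — branch into (E -> ((E <-> A) -> (C <-> D))), ~A  //  ~(E -> ((E <-> A) -> (C <-> D))), ~~A.
  branch 1 (add (E -> ((E <-> A) -> (C <-> D))), ~A):
    (E -> ((E <-> A) -> (C <-> D))): β-rule — branch into ~E  //  ((E <-> A) -> (C <-> D)).
      branch 1.1 (add ~E):
        ○ open, literals {A=F, E=F}.
      branch 1.2 (add ((E <-> A) -> (C <-> D))):
        ((E <-> A) -> (C <-> D)): β-rule — branch into ~(E <-> A)  //  (C <-> D).
          branch 1.2.1 (add ~(E <-> A)):
            ~(E <-> A): β-rule — branch into E, ~A  //  ~E, A.
              branch 1.2.1.1 (add E, ~A):
                × closes — contains both E and ~E.
              branch 1.2.1.2 (add ~E, A):
                × closes — contains both A and ~A.
          branch 1.2.2 (add (C <-> D)):
            (C <-> D): β-rule — branch into C, D  //  ~C, ~D.
              branch 1.2.2.1 (add C, D):
                ○ open, literals {A=F, C=T, D=T, E=F}.
              branch 1.2.2.2 (add ~C, ~D):
                ○ open, literals {A=F, C=F, D=F, E=F}.
  branch 2 (add ~(E -> ((E <-> A) -> (C <-> D))), ~~A):
    ~(E -> ((E <-> A) -> (C <-> D))): α-rule — add E, ~((E <-> A) -> (C <-> D)).
    × closes — contains both E and ~E.
3 branches closed, 3 open.
Each open branch fixes some atoms; the unmentioned ones are free. Counting distinct full assignments: branch {A=F, E=F} (B, C, D) contributes 8 new; branch {A=F, C=T, D=T, E=F} (B) contributes 0 new; branch {A=F, C=F, D=F, E=F} (B) contributes 0 new. Total: 8.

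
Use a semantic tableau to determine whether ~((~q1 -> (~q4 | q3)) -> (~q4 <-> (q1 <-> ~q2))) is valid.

Not valid

Assume the negation and expand:
Initial set: {~~((~q1 -> (~q4 | q3)) -> (~q4 <-> (q1 <-> ~q2)))}.
~~((~q1 -> (~q4 | q3)) -> (~q4 <-> (q1 <-> ~q2))): β-rule — branch into ~(~q1 -> (~q4 | q3))  //  (~q4 <-> (q1 <-> ~q2)).
  branch 1 (add ~(~q1 -> (~q4 | q3))):
    ~(~q1 -> (~q4 | q3)): α-rule — add ~q1, ~(~q4 | q3).
    ~(~q4 | q3): α-rule — add ~~q4, ~q3.
    ○ open, literals {q1=0, q3=0, q4=1}.
  branch 2 (add (~q4 <-> (q1 <-> ~q2))):
    (~q4 <-> (q1 <-> ~q2)): β-rule — branch into ~q4, (q1 <-> ~q2)  //  ~~q4, ~(q1 <-> ~q2).
      branch 2.1 (add ~q4, (q1 <-> ~q2)):
        (q1 <-> ~q2): β-rule — branch into q1, ~q2  //  ~q1, ~~q2.
          branch 2.1.1 (add q1, ~q2):
            ○ open, literals {q1=1, q2=0, q4=0}.
          branch 2.1.2 (add ~q1, ~~q2):
            ○ open, literals {q1=0, q2=1, q4=0}.
      branch 2.2 (add ~~q4, ~(q1 <-> ~q2)):
        ~(q1 <-> ~q2): β-rule — branch into q1, ~~q2  //  ~q1, ~q2.
          branch 2.2.1 (add q1, ~~q2):
            ○ open, literals {q1=1, q2=1, q4=1}.
          branch 2.2.2 (add ~q1, ~q2):
            ○ open, literals {q1=0, q2=0, q4=1}.
0 branches closed, 5 open.
An open branch gives a countermodel: q1=0, q3=0, q4=1 (unmentioned atoms arbitrary); under it the original formula is false.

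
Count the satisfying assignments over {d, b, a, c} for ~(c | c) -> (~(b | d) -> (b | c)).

14

Initial set: {(~(c | c) -> (~(b | d) -> (b | c)))}.
(~(c | c) -> (~(b | d) -> (b | c))): β-rule — branch into ~~(c | c)  //  (~(b | d) -> (b | c)).
  branch 1 (add ~~(c | c)):
    ~~(c | c): β-rule — branch into c  //  c.
      branch 1.1 (add c):
        ○ open, literals {c=true}.
      branch 1.2 (add c):
        ○ open, literals {c=true}.
  branch 2 (add (~(b | d) -> (b | c))):
    (~(b | d) -> (b | c)): β-rule — branch into ~~(b | d)  //  (b | c).
      branch 2.1 (add ~~(b | d)):
        ~~(b | d): β-rule — branch into b  //  d.
          branch 2.1.1 (add b):
            ○ open, literals {b=true}.
          branch 2.1.2 (add d):
            ○ open, literals {d=true}.
      branch 2.2 (add (b | c)):
        (b | c): β-rule — branch into b  //  c.
          branch 2.2.1 (add b):
            ○ open, literals {b=true}.
          branch 2.2.2 (add c):
            ○ open, literals {c=true}.
0 branches closed, 6 open.
Each open branch fixes some atoms; the unmentioned ones are free. Counting distinct full assignments: branch {c=true} (d, b, a) contributes 8 new; branch {c=true} (d, b, a) contributes 0 new; branch {b=true} (d, a, c) contributes 4 new; branch {d=true} (b, a, c) contributes 2 new; branch {b=true} (d, a, c) contributes 0 new; branch {c=true} (d, b, a) contributes 0 new. Total: 14.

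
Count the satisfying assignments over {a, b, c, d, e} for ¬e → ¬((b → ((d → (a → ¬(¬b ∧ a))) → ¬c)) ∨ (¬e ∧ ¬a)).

Initial set: {(¬e → ¬((b → ((d → (a → ¬(¬b ∧ a))) → ¬c)) ∨ (¬e ∧ ¬a)))}.
(¬e → ¬((b → ((d → (a → ¬(¬b ∧ a))) → ¬c)) ∨ (¬e ∧ ¬a))): β-rule — branch into ¬¬e  //  ¬((b → ((d → (a → ¬(¬b ∧ a))) → ¬c)) ∨ (¬e ∧ ¬a)).
  branch 1 (add ¬¬e):
    ○ open, literals {e=1}.
  branch 2 (add ¬((b → ((d → (a → ¬(¬b ∧ a))) → ¬c)) ∨ (¬e ∧ ¬a))):
    ¬((b → ((d → (a → ¬(¬b ∧ a))) → ¬c)) ∨ (¬e ∧ ¬a)): α-rule — add ¬(b → ((d → (a → ¬(¬b ∧ a))) → ¬c)), ¬(¬e ∧ ¬a).
    ¬(b → ((d → (a → ¬(¬b ∧ a))) → ¬c)): α-rule — add b, ¬((d → (a → ¬(¬b ∧ a))) → ¬c).
    ¬((d → (a → ¬(¬b ∧ a))) → ¬c): α-rule — add (d → (a → ¬(¬b ∧ a))), ¬¬c.
    ¬(¬e ∧ ¬a): β-rule — branch into ¬¬e  //  ¬¬a.
      branch 2.1 (add ¬¬e):
        (d → (a → ¬(¬b ∧ a))): β-rule — branch into ¬d  //  (a → ¬(¬b ∧ a)).
          branch 2.1.1 (add ¬d):
            ○ open, literals {b=1, c=1, d=0, e=1}.
          branch 2.1.2 (add (a → ¬(¬b ∧ a))):
            (a → ¬(¬b ∧ a)): β-rule — branch into ¬a  //  ¬(¬b ∧ a).
              branch 2.1.2.1 (add ¬a):
                ○ open, literals {a=0, b=1, c=1, e=1}.
              branch 2.1.2.2 (add ¬(¬b ∧ a)):
                ¬(¬b ∧ a): β-rule — branch into ¬¬b  //  ¬a.
                  branch 2.1.2.2.1 (add ¬¬b):
                    ○ open, literals {b=1, c=1, e=1}.
                  branch 2.1.2.2.2 (add ¬a):
                    ○ open, literals {a=0, b=1, c=1, e=1}.
      branch 2.2 (add ¬¬a):
        (d → (a → ¬(¬b ∧ a))): β-rule — branch into ¬d  //  (a → ¬(¬b ∧ a)).
          branch 2.2.1 (add ¬d):
            ○ open, literals {a=1, b=1, c=1, d=0}.
          branch 2.2.2 (add (a → ¬(¬b ∧ a))):
            (a → ¬(¬b ∧ a)): β-rule — branch into ¬a  //  ¬(¬b ∧ a).
              branch 2.2.2.1 (add ¬a):
                × closes — contains both a and ¬a.
              branch 2.2.2.2 (add ¬(¬b ∧ a)):
                ¬(¬b ∧ a): β-rule — branch into ¬¬b  //  ¬a.
                  branch 2.2.2.2.1 (add ¬¬b):
                    ○ open, literals {a=1, b=1, c=1}.
                  branch 2.2.2.2.2 (add ¬a):
                    × closes — contains both a and ¬a.
2 branches closed, 7 open.
Each open branch fixes some atoms; the unmentioned ones are free. Counting distinct full assignments: branch {e=1} (a, b, c, d) contributes 16 new; branch {b=1, c=1, d=0, e=1} (a) contributes 0 new; branch {a=0, b=1, c=1, e=1} (d) contributes 0 new; branch {b=1, c=1, e=1} (a, d) contributes 0 new; branch {a=0, b=1, c=1, e=1} (d) contributes 0 new; branch {a=1, b=1, c=1, d=0} (e) contributes 1 new; branch {a=1, b=1, c=1} (d, e) contributes 1 new. Total: 18.

18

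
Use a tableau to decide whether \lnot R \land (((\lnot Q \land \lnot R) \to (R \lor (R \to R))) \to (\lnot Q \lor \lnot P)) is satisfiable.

Satisfiable

Initial set: {(\lnot R \land (((\lnot Q \land \lnot R) \to (R \lor (R \to R))) \to (\lnot Q \lor \lnot P)))}.
(\lnot R \land (((\lnot Q \land \lnot R) \to (R \lor (R \to R))) \to (\lnot Q \lor \lnot P))): α-rule — add \lnot R, (((\lnot Q \land \lnot R) \to (R \lor (R \to R))) \to (\lnot Q \lor \lnot P)).
(((\lnot Q \land \lnot R) \to (R \lor (R \to R))) \to (\lnot Q \lor \lnot P)): β-rule — branch into \lnot ((\lnot Q \land \lnot R) \to (R \lor (R \to R)))  //  (\lnot Q \lor \lnot P).
  branch 1 (add \lnot ((\lnot Q \land \lnot R) \to (R \lor (R \to R)))):
    \lnot ((\lnot Q \land \lnot R) \to (R \lor (R \to R))): α-rule — add (\lnot Q \land \lnot R), \lnot (R \lor (R \to R)).
    (\lnot Q \land \lnot R): α-rule — add \lnot Q, \lnot R.
    \lnot (R \lor (R \to R)): α-rule — add \lnot R, \lnot (R \to R).
    \lnot (R \to R): α-rule — add R, \lnot R.
    × closes — contains both R and \lnot R.
  branch 2 (add (\lnot Q \lor \lnot P)):
    (\lnot Q \lor \lnot P): β-rule — branch into \lnot Q  //  \lnot P.
      branch 2.1 (add \lnot Q):
        ○ open, literals {Q=false, R=false}.
      branch 2.2 (add \lnot P):
        ○ open, literals {P=false, R=false}.
1 branch closed, 2 open.
An open branch gives a satisfying assignment: Q=false, R=false.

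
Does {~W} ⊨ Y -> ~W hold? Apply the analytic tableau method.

Yes

Initial set: {~W; ~(Y -> ~W)}.
~(Y -> ~W): α-rule — add Y, ~~W.
× closes — contains both W and ~W.
All 1 branch closes.
Every branch closed, so the premises entail the conclusion.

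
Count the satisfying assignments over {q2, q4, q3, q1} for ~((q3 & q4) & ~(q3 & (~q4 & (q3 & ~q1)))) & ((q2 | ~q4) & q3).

Initial set: {(~((q3 & q4) & ~(q3 & (~q4 & (q3 & ~q1)))) & ((q2 | ~q4) & q3))}.
(~((q3 & q4) & ~(q3 & (~q4 & (q3 & ~q1)))) & ((q2 | ~q4) & q3)): α-rule — add ~((q3 & q4) & ~(q3 & (~q4 & (q3 & ~q1)))), ((q2 | ~q4) & q3).
((q2 | ~q4) & q3): α-rule — add (q2 | ~q4), q3.
~((q3 & q4) & ~(q3 & (~q4 & (q3 & ~q1)))): β-rule — branch into ~(q3 & q4)  //  ~~(q3 & (~q4 & (q3 & ~q1))).
  branch 1 (add ~(q3 & q4)):
    (q2 | ~q4): β-rule — branch into q2  //  ~q4.
      branch 1.1 (add q2):
        ~(q3 & q4): β-rule — branch into ~q3  //  ~q4.
          branch 1.1.1 (add ~q3):
            × closes — contains both q3 and ~q3.
          branch 1.1.2 (add ~q4):
            ○ open, literals {q2=1, q3=1, q4=0}.
      branch 1.2 (add ~q4):
        ~(q3 & q4): β-rule — branch into ~q3  //  ~q4.
          branch 1.2.1 (add ~q3):
            × closes — contains both q3 and ~q3.
          branch 1.2.2 (add ~q4):
            ○ open, literals {q3=1, q4=0}.
  branch 2 (add ~~(q3 & (~q4 & (q3 & ~q1)))):
    ~~(q3 & (~q4 & (q3 & ~q1))): α-rule — add q3, (~q4 & (q3 & ~q1)).
    (~q4 & (q3 & ~q1)): α-rule — add ~q4, (q3 & ~q1).
    (q3 & ~q1): α-rule — add q3, ~q1.
    (q2 | ~q4): β-rule — branch into q2  //  ~q4.
      branch 2.1 (add q2):
        ○ open, literals {q1=0, q2=1, q3=1, q4=0}.
      branch 2.2 (add ~q4):
        ○ open, literals {q1=0, q3=1, q4=0}.
2 branches closed, 4 open.
Each open branch fixes some atoms; the unmentioned ones are free. Counting distinct full assignments: branch {q2=1, q3=1, q4=0} (q1) contributes 2 new; branch {q3=1, q4=0} (q2, q1) contributes 2 new; branch {q1=0, q2=1, q3=1, q4=0} (none free) contributes 0 new; branch {q1=0, q3=1, q4=0} (q2) contributes 0 new. Total: 4.

4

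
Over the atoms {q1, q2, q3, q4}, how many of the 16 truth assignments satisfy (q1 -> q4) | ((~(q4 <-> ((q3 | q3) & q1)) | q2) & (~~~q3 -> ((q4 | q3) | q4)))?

14

Initial set: {((q1 -> q4) | ((~(q4 <-> ((q3 | q3) & q1)) | q2) & (~~~q3 -> ((q4 | q3) | q4))))}.
((q1 -> q4) | ((~(q4 <-> ((q3 | q3) & q1)) | q2) & (~~~q3 -> ((q4 | q3) | q4)))): β-rule — branch into (q1 -> q4)  //  ((~(q4 <-> ((q3 | q3) & q1)) | q2) & (~~~q3 -> ((q4 | q3) | q4))).
  branch 1 (add (q1 -> q4)):
    (q1 -> q4): β-rule — branch into ~q1  //  q4.
      branch 1.1 (add ~q1):
        ○ open, literals {q1=F}.
      branch 1.2 (add q4):
        ○ open, literals {q4=T}.
  branch 2 (add ((~(q4 <-> ((q3 | q3) & q1)) | q2) & (~~~q3 -> ((q4 | q3) | q4)))):
    ((~(q4 <-> ((q3 | q3) & q1)) | q2) & (~~~q3 -> ((q4 | q3) | q4))): α-rule — add (~(q4 <-> ((q3 | q3) & q1)) | q2), (~~~q3 -> ((q4 | q3) | q4)).
    (~(q4 <-> ((q3 | q3) & q1)) | q2): β-rule — branch into ~(q4 <-> ((q3 | q3) & q1))  //  q2.
      branch 2.1 (add ~(q4 <-> ((q3 | q3) & q1))):
        (~~~q3 -> ((q4 | q3) | q4)): β-rule — branch into ~~~~q3  //  ((q4 | q3) | q4).
          branch 2.1.1 (add ~~~~q3):
            ~~~~q3: drop double negation, giving ~~q3.
            ~(q4 <-> ((q3 | q3) & q1)): β-rule — branch into q4, ~((q3 | q3) & q1)  //  ~q4, ((q3 | q3) & q1).
              branch 2.1.1.1 (add q4, ~((q3 | q3) & q1)):
                ~((q3 | q3) & q1): β-rule — branch into ~(q3 | q3)  //  ~q1.
                  branch 2.1.1.1.1 (add ~(q3 | q3)):
                    ~(q3 | q3): α-rule — add ~q3, ~q3.
                    × closes — contains both q3 and ~q3.
                  branch 2.1.1.1.2 (add ~q1):
                    ○ open, literals {q1=F, q3=T, q4=T}.
              branch 2.1.1.2 (add ~q4, ((q3 | q3) & q1)):
                ((q3 | q3) & q1): α-rule — add (q3 | q3), q1.
                (q3 | q3): β-rule — branch into q3  //  q3.
                  branch 2.1.1.2.1 (add q3):
                    ○ open, literals {q1=T, q3=T, q4=F}.
                  branch 2.1.1.2.2 (add q3):
                    ○ open, literals {q1=T, q3=T, q4=F}.
          branch 2.1.2 (add ((q4 | q3) | q4)):
            ~(q4 <-> ((q3 | q3) & q1)): β-rule — branch into q4, ~((q3 | q3) & q1)  //  ~q4, ((q3 | q3) & q1).
              branch 2.1.2.1 (add q4, ~((q3 | q3) & q1)):
                ((q4 | q3) | q4): β-rule — branch into (q4 | q3)  //  q4.
                  branch 2.1.2.1.1 (add (q4 | q3)):
                    ~((q3 | q3) & q1): β-rule — branch into ~(q3 | q3)  //  ~q1.
                      branch 2.1.2.1.1.1 (add ~(q3 | q3)):
                        ~(q3 | q3): α-rule — add ~q3, ~q3.
                        (q4 | q3): β-rule — branch into q4  //  q3.
                          branch 2.1.2.1.1.1.1 (add q4):
                            ○ open, literals {q3=F, q4=T}.
                          branch 2.1.2.1.1.1.2 (add q3):
                            × closes — contains both q3 and ~q3.
                      branch 2.1.2.1.1.2 (add ~q1):
                        (q4 | q3): β-rule — branch into q4  //  q3.
                          branch 2.1.2.1.1.2.1 (add q4):
                            ○ open, literals {q1=F, q4=T}.
                          branch 2.1.2.1.1.2.2 (add q3):
                            ○ open, literals {q1=F, q3=T, q4=T}.
                  branch 2.1.2.1.2 (add q4):
                    ~((q3 | q3) & q1): β-rule — branch into ~(q3 | q3)  //  ~q1.
                      branch 2.1.2.1.2.1 (add ~(q3 | q3)):
                        ~(q3 | q3): α-rule — add ~q3, ~q3.
                        ○ open, literals {q3=F, q4=T}.
                      branch 2.1.2.1.2.2 (add ~q1):
                        ○ open, literals {q1=F, q4=T}.
              branch 2.1.2.2 (add ~q4, ((q3 | q3) & q1)):
                ((q3 | q3) & q1): α-rule — add (q3 | q3), q1.
                ((q4 | q3) | q4): β-rule — branch into (q4 | q3)  //  q4.
                  branch 2.1.2.2.1 (add (q4 | q3)):
                    (q3 | q3): β-rule — branch into q3  //  q3.
                      branch 2.1.2.2.1.1 (add q3):
                        (q4 | q3): β-rule — branch into q4  //  q3.
                          branch 2.1.2.2.1.1.1 (add q4):
                            × closes — contains both q4 and ~q4.
                          branch 2.1.2.2.1.1.2 (add q3):
                            ○ open, literals {q1=T, q3=T, q4=F}.
                      branch 2.1.2.2.1.2 (add q3):
                        (q4 | q3): β-rule — branch into q4  //  q3.
                          branch 2.1.2.2.1.2.1 (add q4):
                            × closes — contains both q4 and ~q4.
                          branch 2.1.2.2.1.2.2 (add q3):
                            ○ open, literals {q1=T, q3=T, q4=F}.
                  branch 2.1.2.2.2 (add q4):
                    × closes — contains both q4 and ~q4.
      branch 2.2 (add q2):
        (~~~q3 -> ((q4 | q3) | q4)): β-rule — branch into ~~~~q3  //  ((q4 | q3) | q4).
          branch 2.2.1 (add ~~~~q3):
            ~~~~q3: drop double negation, giving ~~q3.
            ○ open, literals {q2=T, q3=T}.
          branch 2.2.2 (add ((q4 | q3) | q4)):
            ((q4 | q3) | q4): β-rule — branch into (q4 | q3)  //  q4.
              branch 2.2.2.1 (add (q4 | q3)):
                (q4 | q3): β-rule — branch into q4  //  q3.
                  branch 2.2.2.1.1 (add q4):
                    ○ open, literals {q2=T, q4=T}.
                  branch 2.2.2.1.2 (add q3):
                    ○ open, literals {q2=T, q3=T}.
              branch 2.2.2.2 (add q4):
                ○ open, literals {q2=T, q4=T}.
5 branches closed, 16 open.
Each open branch fixes some atoms; the unmentioned ones are free. Counting distinct full assignments: branch {q1=F} (q2, q3, q4) contributes 8 new; branch {q4=T} (q1, q2, q3) contributes 4 new; branch {q1=F, q3=T, q4=T} (q2) contributes 0 new; branch {q1=T, q3=T, q4=F} (q2) contributes 2 new; branch {q1=T, q3=T, q4=F} (q2) contributes 0 new; branch {q3=F, q4=T} (q1, q2) contributes 0 new; branch {q1=F, q4=T} (q2, q3) contributes 0 new; branch {q1=F, q3=T, q4=T} (q2) contributes 0 new; branch {q3=F, q4=T} (q1, q2) contributes 0 new; branch {q1=F, q4=T} (q2, q3) contributes 0 new; branch {q1=T, q3=T, q4=F} (q2) contributes 0 new; branch {q1=T, q3=T, q4=F} (q2) contributes 0 new; branch {q2=T, q3=T} (q1, q4) contributes 0 new; branch {q2=T, q4=T} (q1, q3) contributes 0 new; branch {q2=T, q3=T} (q1, q4) contributes 0 new; branch {q2=T, q4=T} (q1, q3) contributes 0 new. Total: 14.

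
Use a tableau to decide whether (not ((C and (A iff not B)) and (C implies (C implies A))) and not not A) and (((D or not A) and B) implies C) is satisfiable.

Initial set: {((not ((C and (A iff not B)) and (C implies (C implies A))) and not not A) and (((D or not A) and B) implies C))}.
((not ((C and (A iff not B)) and (C implies (C implies A))) and not not A) and (((D or not A) and B) implies C)): α-rule — add (not ((C and (A iff not B)) and (C implies (C implies A))) and not not A), (((D or not A) and B) implies C).
(not ((C and (A iff not B)) and (C implies (C implies A))) and not not A): α-rule — add not ((C and (A iff not B)) and (C implies (C implies A))), not not A.
not not A: drop double negation, giving A.
(((D or not A) and B) implies C): β-rule — branch into not ((D or not A) and B)  //  C.
  branch 1 (add not ((D or not A) and B)):
    not ((C and (A iff not B)) and (C implies (C implies A))): β-rule — branch into not (C and (A iff not B))  //  not (C implies (C implies A)).
      branch 1.1 (add not (C and (A iff not B))):
        not ((D or not A) and B): β-rule — branch into not (D or not A)  //  not B.
          branch 1.1.1 (add not (D or not A)):
            not (D or not A): α-rule — add not D, not not A.
            not (C and (A iff not B)): β-rule — branch into not C  //  not (A iff not B).
              branch 1.1.1.1 (add not C):
                ○ open, literals {A=1, C=0, D=0}.
              branch 1.1.1.2 (add not (A iff not B)):
                not (A iff not B): β-rule — branch into A, not not B  //  not A, not B.
                  branch 1.1.1.2.1 (add A, not not B):
                    ○ open, literals {A=1, B=1, D=0}.
                  branch 1.1.1.2.2 (add not A, not B):
                    × closes — contains both A and not A.
          branch 1.1.2 (add not B):
            not (C and (A iff not B)): β-rule — branch into not C  //  not (A iff not B).
              branch 1.1.2.1 (add not C):
                ○ open, literals {A=1, B=0, C=0}.
              branch 1.1.2.2 (add not (A iff not B)):
                not (A iff not B): β-rule — branch into A, not not B  //  not A, not B.
                  branch 1.1.2.2.1 (add A, not not B):
                    × closes — contains both B and not B.
                  branch 1.1.2.2.2 (add not A, not B):
                    × closes — contains both A and not A.
      branch 1.2 (add not (C implies (C implies A))):
        not (C implies (C implies A)): α-rule — add C, not (C implies A).
        not (C implies A): α-rule — add C, not A.
        × closes — contains both A and not A.
  branch 2 (add C):
    not ((C and (A iff not B)) and (C implies (C implies A))): β-rule — branch into not (C and (A iff not B))  //  not (C implies (C implies A)).
      branch 2.1 (add not (C and (A iff not B))):
        not (C and (A iff not B)): β-rule — branch into not C  //  not (A iff not B).
          branch 2.1.1 (add not C):
            × closes — contains both C and not C.
          branch 2.1.2 (add not (A iff not B)):
            not (A iff not B): β-rule — branch into A, not not B  //  not A, not B.
              branch 2.1.2.1 (add A, not not B):
                ○ open, literals {A=1, B=1, C=1}.
              branch 2.1.2.2 (add not A, not B):
                × closes — contains both A and not A.
      branch 2.2 (add not (C implies (C implies A))):
        not (C implies (C implies A)): α-rule — add C, not (C implies A).
        not (C implies A): α-rule — add C, not A.
        × closes — contains both A and not A.
7 branches closed, 4 open.
An open branch gives a satisfying assignment: A=1, C=0, D=0.

Satisfiable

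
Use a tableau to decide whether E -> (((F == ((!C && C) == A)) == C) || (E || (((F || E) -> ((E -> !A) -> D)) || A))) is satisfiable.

Initial set: {(E -> (((F == ((!C && C) == A)) == C) || (E || (((F || E) -> ((E -> !A) -> D)) || A))))}.
(E -> (((F == ((!C && C) == A)) == C) || (E || (((F || E) -> ((E -> !A) -> D)) || A)))): β-rule — branch into !E  //  (((F == ((!C && C) == A)) == C) || (E || (((F || E) -> ((E -> !A) -> D)) || A))).
  branch 1 (add !E):
    ○ open, literals {E=false}.
  branch 2 (add (((F == ((!C && C) == A)) == C) || (E || (((F || E) -> ((E -> !A) -> D)) || A)))):
    (((F == ((!C && C) == A)) == C) || (E || (((F || E) -> ((E -> !A) -> D)) || A))): β-rule — branch into ((F == ((!C && C) == A)) == C)  //  (E || (((F || E) -> ((E -> !A) -> D)) || A)).
      branch 2.1 (add ((F == ((!C && C) == A)) == C)):
        ((F == ((!C && C) == A)) == C): β-rule — branch into (F == ((!C && C) == A)), C  //  !(F == ((!C && C) == A)), !C.
          branch 2.1.1 (add (F == ((!C && C) == A)), C):
            (F == ((!C && C) == A)): β-rule — branch into F, ((!C && C) == A)  //  !F, !((!C && C) == A).
              branch 2.1.1.1 (add F, ((!C && C) == A)):
                ((!C && C) == A): β-rule — branch into (!C && C), A  //  !(!C && C), !A.
                  branch 2.1.1.1.1 (add (!C && C), A):
                    (!C && C): α-rule — add !C, C.
                    × closes — contains both C and !C.
                  branch 2.1.1.1.2 (add !(!C && C), !A):
                    !(!C && C): β-rule — branch into !!C  //  !C.
                      branch 2.1.1.1.2.1 (add !!C):
                        ○ open, literals {A=false, C=true, F=true}.
                      branch 2.1.1.1.2.2 (add !C):
                        × closes — contains both C and !C.
              branch 2.1.1.2 (add !F, !((!C && C) == A)):
                !((!C && C) == A): β-rule — branch into (!C && C), !A  //  !(!C && C), A.
                  branch 2.1.1.2.1 (add (!C && C), !A):
                    (!C && C): α-rule — add !C, C.
                    × closes — contains both C and !C.
                  branch 2.1.1.2.2 (add !(!C && C), A):
                    !(!C && C): β-rule — branch into !!C  //  !C.
                      branch 2.1.1.2.2.1 (add !!C):
                        ○ open, literals {A=true, C=true, F=false}.
                      branch 2.1.1.2.2.2 (add !C):
                        × closes — contains both C and !C.
          branch 2.1.2 (add !(F == ((!C && C) == A)), !C):
            !(F == ((!C && C) == A)): β-rule — branch into F, !((!C && C) == A)  //  !F, ((!C && C) == A).
              branch 2.1.2.1 (add F, !((!C && C) == A)):
                !((!C && C) == A): β-rule — branch into (!C && C), !A  //  !(!C && C), A.
                  branch 2.1.2.1.1 (add (!C && C), !A):
                    (!C && C): α-rule — add !C, C.
                    × closes — contains both C and !C.
                  branch 2.1.2.1.2 (add !(!C && C), A):
                    !(!C && C): β-rule — branch into !!C  //  !C.
                      branch 2.1.2.1.2.1 (add !!C):
                        × closes — contains both C and !C.
                      branch 2.1.2.1.2.2 (add !C):
                        ○ open, literals {A=true, C=false, F=true}.
              branch 2.1.2.2 (add !F, ((!C && C) == A)):
                ((!C && C) == A): β-rule — branch into (!C && C), A  //  !(!C && C), !A.
                  branch 2.1.2.2.1 (add (!C && C), A):
                    (!C && C): α-rule — add !C, C.
                    × closes — contains both C and !C.
                  branch 2.1.2.2.2 (add !(!C && C), !A):
                    !(!C && C): β-rule — branch into !!C  //  !C.
                      branch 2.1.2.2.2.1 (add !!C):
                        × closes — contains both C and !C.
                      branch 2.1.2.2.2.2 (add !C):
                        ○ open, literals {A=false, C=false, F=false}.
      branch 2.2 (add (E || (((F || E) -> ((E -> !A) -> D)) || A))):
        (E || (((F || E) -> ((E -> !A) -> D)) || A)): β-rule — branch into E  //  (((F || E) -> ((E -> !A) -> D)) || A).
          branch 2.2.1 (add E):
            ○ open, literals {E=true}.
          branch 2.2.2 (add (((F || E) -> ((E -> !A) -> D)) || A)):
            (((F || E) -> ((E -> !A) -> D)) || A): β-rule — branch into ((F || E) -> ((E -> !A) -> D))  //  A.
              branch 2.2.2.1 (add ((F || E) -> ((E -> !A) -> D))):
                ((F || E) -> ((E -> !A) -> D)): β-rule — branch into !(F || E)  //  ((E -> !A) -> D).
                  branch 2.2.2.1.1 (add !(F || E)):
                    !(F || E): α-rule — add !F, !E.
                    ○ open, literals {E=false, F=false}.
                  branch 2.2.2.1.2 (add ((E -> !A) -> D)):
                    ((E -> !A) -> D): β-rule — branch into !(E -> !A)  //  D.
                      branch 2.2.2.1.2.1 (add !(E -> !A)):
                        !(E -> !A): α-rule — add E, !!A.
                        ○ open, literals {A=true, E=true}.
                      branch 2.2.2.1.2.2 (add D):
                        ○ open, literals {D=true}.
              branch 2.2.2.2 (add A):
                ○ open, literals {A=true}.
8 branches closed, 10 open.
An open branch gives a satisfying assignment: E=false.

Satisfiable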